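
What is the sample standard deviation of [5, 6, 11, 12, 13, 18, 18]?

5.1455

Step 1: Compute the mean: 11.8571
Step 2: Sum of squared deviations from the mean: 158.8571
Step 3: Sample variance = 158.8571 / 6 = 26.4762
Step 4: Standard deviation = sqrt(26.4762) = 5.1455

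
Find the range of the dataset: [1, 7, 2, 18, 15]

17

Step 1: Identify the maximum value: max = 18
Step 2: Identify the minimum value: min = 1
Step 3: Range = max - min = 18 - 1 = 17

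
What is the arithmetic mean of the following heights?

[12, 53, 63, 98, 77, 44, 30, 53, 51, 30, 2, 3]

43

Step 1: Sum all values: 12 + 53 + 63 + 98 + 77 + 44 + 30 + 53 + 51 + 30 + 2 + 3 = 516
Step 2: Count the number of values: n = 12
Step 3: Mean = sum / n = 516 / 12 = 43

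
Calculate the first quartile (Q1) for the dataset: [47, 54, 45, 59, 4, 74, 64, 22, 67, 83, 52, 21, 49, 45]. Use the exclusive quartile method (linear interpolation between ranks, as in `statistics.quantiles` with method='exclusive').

39.25

Step 1: Sort the data: [4, 21, 22, 45, 45, 47, 49, 52, 54, 59, 64, 67, 74, 83]
Step 2: n = 14
Step 3: Using the exclusive quartile method:
  Q1 = 39.25
  Q2 (median) = 50.5
  Q3 = 64.75
  IQR = Q3 - Q1 = 64.75 - 39.25 = 25.5
Step 4: Q1 = 39.25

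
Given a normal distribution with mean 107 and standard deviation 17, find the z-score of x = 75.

-1.8824

Step 1: Recall the z-score formula: z = (x - mu) / sigma
Step 2: Substitute values: z = (75 - 107) / 17
Step 3: z = -32 / 17 = -1.8824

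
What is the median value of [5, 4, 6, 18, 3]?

5

Step 1: Sort the data in ascending order: [3, 4, 5, 6, 18]
Step 2: The number of values is n = 5.
Step 3: Since n is odd, the median is the middle value at position 3: 5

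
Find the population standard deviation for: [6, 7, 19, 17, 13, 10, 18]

4.9405

Step 1: Compute the mean: 12.8571
Step 2: Sum of squared deviations from the mean: 170.8571
Step 3: Population variance = 170.8571 / 7 = 24.4082
Step 4: Standard deviation = sqrt(24.4082) = 4.9405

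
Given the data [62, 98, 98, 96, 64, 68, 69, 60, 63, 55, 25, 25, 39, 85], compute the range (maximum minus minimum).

73

Step 1: Identify the maximum value: max = 98
Step 2: Identify the minimum value: min = 25
Step 3: Range = max - min = 98 - 25 = 73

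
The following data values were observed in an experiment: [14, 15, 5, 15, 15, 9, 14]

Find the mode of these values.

15

Step 1: Count the frequency of each value:
  5: appears 1 time(s)
  9: appears 1 time(s)
  14: appears 2 time(s)
  15: appears 3 time(s)
Step 2: The value 15 appears most frequently (3 times).
Step 3: Mode = 15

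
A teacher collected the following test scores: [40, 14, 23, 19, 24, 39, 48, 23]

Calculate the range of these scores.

34

Step 1: Identify the maximum value: max = 48
Step 2: Identify the minimum value: min = 14
Step 3: Range = max - min = 48 - 14 = 34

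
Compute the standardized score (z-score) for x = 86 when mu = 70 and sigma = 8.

2

Step 1: Recall the z-score formula: z = (x - mu) / sigma
Step 2: Substitute values: z = (86 - 70) / 8
Step 3: z = 16 / 8 = 2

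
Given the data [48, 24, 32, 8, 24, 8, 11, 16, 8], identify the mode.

8

Step 1: Count the frequency of each value:
  8: appears 3 time(s)
  11: appears 1 time(s)
  16: appears 1 time(s)
  24: appears 2 time(s)
  32: appears 1 time(s)
  48: appears 1 time(s)
Step 2: The value 8 appears most frequently (3 times).
Step 3: Mode = 8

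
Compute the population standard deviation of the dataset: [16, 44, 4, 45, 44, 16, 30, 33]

14.5172

Step 1: Compute the mean: 29
Step 2: Sum of squared deviations from the mean: 1686
Step 3: Population variance = 1686 / 8 = 210.75
Step 4: Standard deviation = sqrt(210.75) = 14.5172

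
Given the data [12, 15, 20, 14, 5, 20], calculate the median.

14.5

Step 1: Sort the data in ascending order: [5, 12, 14, 15, 20, 20]
Step 2: The number of values is n = 6.
Step 3: Since n is even, the median is the average of positions 3 and 4:
  Median = (14 + 15) / 2 = 14.5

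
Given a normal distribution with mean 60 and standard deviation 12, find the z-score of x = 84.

2

Step 1: Recall the z-score formula: z = (x - mu) / sigma
Step 2: Substitute values: z = (84 - 60) / 12
Step 3: z = 24 / 12 = 2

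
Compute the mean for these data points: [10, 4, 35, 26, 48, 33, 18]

24.8571

Step 1: Sum all values: 10 + 4 + 35 + 26 + 48 + 33 + 18 = 174
Step 2: Count the number of values: n = 7
Step 3: Mean = sum / n = 174 / 7 = 24.8571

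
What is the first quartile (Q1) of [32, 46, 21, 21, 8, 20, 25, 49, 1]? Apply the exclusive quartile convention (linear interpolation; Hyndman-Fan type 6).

14

Step 1: Sort the data: [1, 8, 20, 21, 21, 25, 32, 46, 49]
Step 2: n = 9
Step 3: Using the exclusive quartile method:
  Q1 = 14
  Q2 (median) = 21
  Q3 = 39
  IQR = Q3 - Q1 = 39 - 14 = 25
Step 4: Q1 = 14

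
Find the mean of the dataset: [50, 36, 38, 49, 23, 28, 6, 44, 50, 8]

33.2

Step 1: Sum all values: 50 + 36 + 38 + 49 + 23 + 28 + 6 + 44 + 50 + 8 = 332
Step 2: Count the number of values: n = 10
Step 3: Mean = sum / n = 332 / 10 = 33.2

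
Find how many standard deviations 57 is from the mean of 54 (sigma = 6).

0.5

Step 1: Recall the z-score formula: z = (x - mu) / sigma
Step 2: Substitute values: z = (57 - 54) / 6
Step 3: z = 3 / 6 = 0.5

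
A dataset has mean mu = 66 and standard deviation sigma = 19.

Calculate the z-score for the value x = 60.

-0.3158

Step 1: Recall the z-score formula: z = (x - mu) / sigma
Step 2: Substitute values: z = (60 - 66) / 19
Step 3: z = -6 / 19 = -0.3158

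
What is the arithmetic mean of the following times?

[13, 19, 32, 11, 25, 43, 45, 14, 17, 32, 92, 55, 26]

32.6154

Step 1: Sum all values: 13 + 19 + 32 + 11 + 25 + 43 + 45 + 14 + 17 + 32 + 92 + 55 + 26 = 424
Step 2: Count the number of values: n = 13
Step 3: Mean = sum / n = 424 / 13 = 32.6154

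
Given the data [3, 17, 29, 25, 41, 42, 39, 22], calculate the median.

27

Step 1: Sort the data in ascending order: [3, 17, 22, 25, 29, 39, 41, 42]
Step 2: The number of values is n = 8.
Step 3: Since n is even, the median is the average of positions 4 and 5:
  Median = (25 + 29) / 2 = 27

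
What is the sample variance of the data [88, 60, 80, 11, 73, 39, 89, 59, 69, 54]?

567.2889

Step 1: Compute the mean: (88 + 60 + 80 + 11 + 73 + 39 + 89 + 59 + 69 + 54) / 10 = 62.2
Step 2: Compute squared deviations from the mean:
  (88 - 62.2)^2 = 665.64
  (60 - 62.2)^2 = 4.84
  (80 - 62.2)^2 = 316.84
  (11 - 62.2)^2 = 2621.44
  (73 - 62.2)^2 = 116.64
  (39 - 62.2)^2 = 538.24
  (89 - 62.2)^2 = 718.24
  (59 - 62.2)^2 = 10.24
  (69 - 62.2)^2 = 46.24
  (54 - 62.2)^2 = 67.24
Step 3: Sum of squared deviations = 5105.6
Step 4: Sample variance = 5105.6 / 9 = 567.2889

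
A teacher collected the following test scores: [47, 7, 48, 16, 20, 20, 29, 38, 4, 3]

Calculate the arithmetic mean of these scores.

23.2

Step 1: Sum all values: 47 + 7 + 48 + 16 + 20 + 20 + 29 + 38 + 4 + 3 = 232
Step 2: Count the number of values: n = 10
Step 3: Mean = sum / n = 232 / 10 = 23.2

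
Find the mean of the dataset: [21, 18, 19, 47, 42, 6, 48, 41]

30.25

Step 1: Sum all values: 21 + 18 + 19 + 47 + 42 + 6 + 48 + 41 = 242
Step 2: Count the number of values: n = 8
Step 3: Mean = sum / n = 242 / 8 = 30.25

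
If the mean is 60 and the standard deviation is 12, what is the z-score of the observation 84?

2

Step 1: Recall the z-score formula: z = (x - mu) / sigma
Step 2: Substitute values: z = (84 - 60) / 12
Step 3: z = 24 / 12 = 2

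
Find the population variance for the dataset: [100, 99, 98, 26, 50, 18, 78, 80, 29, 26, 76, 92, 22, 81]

964.5357

Step 1: Compute the mean: (100 + 99 + 98 + 26 + 50 + 18 + 78 + 80 + 29 + 26 + 76 + 92 + 22 + 81) / 14 = 62.5
Step 2: Compute squared deviations from the mean:
  (100 - 62.5)^2 = 1406.25
  (99 - 62.5)^2 = 1332.25
  (98 - 62.5)^2 = 1260.25
  (26 - 62.5)^2 = 1332.25
  (50 - 62.5)^2 = 156.25
  (18 - 62.5)^2 = 1980.25
  (78 - 62.5)^2 = 240.25
  (80 - 62.5)^2 = 306.25
  (29 - 62.5)^2 = 1122.25
  (26 - 62.5)^2 = 1332.25
  (76 - 62.5)^2 = 182.25
  (92 - 62.5)^2 = 870.25
  (22 - 62.5)^2 = 1640.25
  (81 - 62.5)^2 = 342.25
Step 3: Sum of squared deviations = 13503.5
Step 4: Population variance = 13503.5 / 14 = 964.5357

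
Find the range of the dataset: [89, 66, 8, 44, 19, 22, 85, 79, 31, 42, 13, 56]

81

Step 1: Identify the maximum value: max = 89
Step 2: Identify the minimum value: min = 8
Step 3: Range = max - min = 89 - 8 = 81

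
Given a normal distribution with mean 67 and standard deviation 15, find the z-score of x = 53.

-0.9333

Step 1: Recall the z-score formula: z = (x - mu) / sigma
Step 2: Substitute values: z = (53 - 67) / 15
Step 3: z = -14 / 15 = -0.9333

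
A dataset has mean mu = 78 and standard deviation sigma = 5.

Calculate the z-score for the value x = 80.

0.4

Step 1: Recall the z-score formula: z = (x - mu) / sigma
Step 2: Substitute values: z = (80 - 78) / 5
Step 3: z = 2 / 5 = 0.4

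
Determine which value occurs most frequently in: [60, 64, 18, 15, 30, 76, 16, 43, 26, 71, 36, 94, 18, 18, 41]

18

Step 1: Count the frequency of each value:
  15: appears 1 time(s)
  16: appears 1 time(s)
  18: appears 3 time(s)
  26: appears 1 time(s)
  30: appears 1 time(s)
  36: appears 1 time(s)
  41: appears 1 time(s)
  43: appears 1 time(s)
  60: appears 1 time(s)
  64: appears 1 time(s)
  71: appears 1 time(s)
  76: appears 1 time(s)
  94: appears 1 time(s)
Step 2: The value 18 appears most frequently (3 times).
Step 3: Mode = 18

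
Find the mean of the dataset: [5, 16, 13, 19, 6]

11.8

Step 1: Sum all values: 5 + 16 + 13 + 19 + 6 = 59
Step 2: Count the number of values: n = 5
Step 3: Mean = sum / n = 59 / 5 = 11.8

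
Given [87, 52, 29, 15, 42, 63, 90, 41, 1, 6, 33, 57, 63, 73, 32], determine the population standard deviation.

26.28

Step 1: Compute the mean: 45.6
Step 2: Sum of squared deviations from the mean: 10359.6
Step 3: Population variance = 10359.6 / 15 = 690.64
Step 4: Standard deviation = sqrt(690.64) = 26.28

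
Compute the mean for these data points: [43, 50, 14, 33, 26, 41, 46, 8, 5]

29.5556

Step 1: Sum all values: 43 + 50 + 14 + 33 + 26 + 41 + 46 + 8 + 5 = 266
Step 2: Count the number of values: n = 9
Step 3: Mean = sum / n = 266 / 9 = 29.5556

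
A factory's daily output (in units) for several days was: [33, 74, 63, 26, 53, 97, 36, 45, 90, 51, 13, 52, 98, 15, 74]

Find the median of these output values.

52

Step 1: Sort the data in ascending order: [13, 15, 26, 33, 36, 45, 51, 52, 53, 63, 74, 74, 90, 97, 98]
Step 2: The number of values is n = 15.
Step 3: Since n is odd, the median is the middle value at position 8: 52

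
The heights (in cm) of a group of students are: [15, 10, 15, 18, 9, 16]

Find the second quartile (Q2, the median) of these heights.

15

Step 1: Sort the data: [9, 10, 15, 15, 16, 18]
Step 2: n = 6
Step 3: Q2 is the median. Since n is even, it is the average of the values at positions 3 and 4:
  Q2 = (15 + 15) / 2 = 15
Step 4: Q2 = 15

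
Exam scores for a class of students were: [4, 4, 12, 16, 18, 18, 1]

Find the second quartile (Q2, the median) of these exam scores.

12

Step 1: Sort the data: [1, 4, 4, 12, 16, 18, 18]
Step 2: n = 7
Step 3: Q2 is the median. Since n is odd, it is the middle value at position 4: 12
Step 4: Q2 = 12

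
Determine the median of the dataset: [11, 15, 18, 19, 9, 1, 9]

11

Step 1: Sort the data in ascending order: [1, 9, 9, 11, 15, 18, 19]
Step 2: The number of values is n = 7.
Step 3: Since n is odd, the median is the middle value at position 4: 11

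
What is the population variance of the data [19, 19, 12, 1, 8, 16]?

41.5833

Step 1: Compute the mean: (19 + 19 + 12 + 1 + 8 + 16) / 6 = 12.5
Step 2: Compute squared deviations from the mean:
  (19 - 12.5)^2 = 42.25
  (19 - 12.5)^2 = 42.25
  (12 - 12.5)^2 = 0.25
  (1 - 12.5)^2 = 132.25
  (8 - 12.5)^2 = 20.25
  (16 - 12.5)^2 = 12.25
Step 3: Sum of squared deviations = 249.5
Step 4: Population variance = 249.5 / 6 = 41.5833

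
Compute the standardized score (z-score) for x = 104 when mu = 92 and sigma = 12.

1

Step 1: Recall the z-score formula: z = (x - mu) / sigma
Step 2: Substitute values: z = (104 - 92) / 12
Step 3: z = 12 / 12 = 1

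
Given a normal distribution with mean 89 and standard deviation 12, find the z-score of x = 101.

1

Step 1: Recall the z-score formula: z = (x - mu) / sigma
Step 2: Substitute values: z = (101 - 89) / 12
Step 3: z = 12 / 12 = 1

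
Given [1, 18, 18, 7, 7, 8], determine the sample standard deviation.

6.7946

Step 1: Compute the mean: 9.8333
Step 2: Sum of squared deviations from the mean: 230.8333
Step 3: Sample variance = 230.8333 / 5 = 46.1667
Step 4: Standard deviation = sqrt(46.1667) = 6.7946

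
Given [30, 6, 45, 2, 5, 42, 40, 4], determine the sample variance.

369.3571

Step 1: Compute the mean: (30 + 6 + 45 + 2 + 5 + 42 + 40 + 4) / 8 = 21.75
Step 2: Compute squared deviations from the mean:
  (30 - 21.75)^2 = 68.0625
  (6 - 21.75)^2 = 248.0625
  (45 - 21.75)^2 = 540.5625
  (2 - 21.75)^2 = 390.0625
  (5 - 21.75)^2 = 280.5625
  (42 - 21.75)^2 = 410.0625
  (40 - 21.75)^2 = 333.0625
  (4 - 21.75)^2 = 315.0625
Step 3: Sum of squared deviations = 2585.5
Step 4: Sample variance = 2585.5 / 7 = 369.3571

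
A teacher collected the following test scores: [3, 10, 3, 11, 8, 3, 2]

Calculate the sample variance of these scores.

14.5714

Step 1: Compute the mean: (3 + 10 + 3 + 11 + 8 + 3 + 2) / 7 = 5.7143
Step 2: Compute squared deviations from the mean:
  (3 - 5.7143)^2 = 7.3673
  (10 - 5.7143)^2 = 18.3673
  (3 - 5.7143)^2 = 7.3673
  (11 - 5.7143)^2 = 27.9388
  (8 - 5.7143)^2 = 5.2245
  (3 - 5.7143)^2 = 7.3673
  (2 - 5.7143)^2 = 13.7959
Step 3: Sum of squared deviations = 87.4286
Step 4: Sample variance = 87.4286 / 6 = 14.5714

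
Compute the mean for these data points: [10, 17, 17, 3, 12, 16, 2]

11

Step 1: Sum all values: 10 + 17 + 17 + 3 + 12 + 16 + 2 = 77
Step 2: Count the number of values: n = 7
Step 3: Mean = sum / n = 77 / 7 = 11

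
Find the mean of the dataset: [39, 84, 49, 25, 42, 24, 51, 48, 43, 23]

42.8

Step 1: Sum all values: 39 + 84 + 49 + 25 + 42 + 24 + 51 + 48 + 43 + 23 = 428
Step 2: Count the number of values: n = 10
Step 3: Mean = sum / n = 428 / 10 = 42.8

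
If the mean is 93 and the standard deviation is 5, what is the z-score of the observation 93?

0

Step 1: Recall the z-score formula: z = (x - mu) / sigma
Step 2: Substitute values: z = (93 - 93) / 5
Step 3: z = 0 / 5 = 0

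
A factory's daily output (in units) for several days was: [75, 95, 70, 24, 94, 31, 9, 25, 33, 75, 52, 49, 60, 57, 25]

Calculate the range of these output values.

86

Step 1: Identify the maximum value: max = 95
Step 2: Identify the minimum value: min = 9
Step 3: Range = max - min = 95 - 9 = 86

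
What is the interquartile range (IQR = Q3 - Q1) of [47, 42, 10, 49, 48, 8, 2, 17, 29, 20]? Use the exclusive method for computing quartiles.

37.75

Step 1: Sort the data: [2, 8, 10, 17, 20, 29, 42, 47, 48, 49]
Step 2: n = 10
Step 3: Using the exclusive quartile method:
  Q1 = 9.5
  Q2 (median) = 24.5
  Q3 = 47.25
  IQR = Q3 - Q1 = 47.25 - 9.5 = 37.75
Step 4: IQR = 37.75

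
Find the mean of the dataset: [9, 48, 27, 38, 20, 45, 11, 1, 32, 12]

24.3

Step 1: Sum all values: 9 + 48 + 27 + 38 + 20 + 45 + 11 + 1 + 32 + 12 = 243
Step 2: Count the number of values: n = 10
Step 3: Mean = sum / n = 243 / 10 = 24.3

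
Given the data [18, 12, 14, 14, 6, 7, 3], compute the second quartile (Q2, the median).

12

Step 1: Sort the data: [3, 6, 7, 12, 14, 14, 18]
Step 2: n = 7
Step 3: Q2 is the median. Since n is odd, it is the middle value at position 4: 12
Step 4: Q2 = 12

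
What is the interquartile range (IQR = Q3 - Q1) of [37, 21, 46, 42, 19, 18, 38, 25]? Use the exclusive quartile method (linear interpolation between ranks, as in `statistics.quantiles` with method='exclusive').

21.5

Step 1: Sort the data: [18, 19, 21, 25, 37, 38, 42, 46]
Step 2: n = 8
Step 3: Using the exclusive quartile method:
  Q1 = 19.5
  Q2 (median) = 31
  Q3 = 41
  IQR = Q3 - Q1 = 41 - 19.5 = 21.5
Step 4: IQR = 21.5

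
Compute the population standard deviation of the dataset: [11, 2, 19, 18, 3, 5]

6.8718

Step 1: Compute the mean: 9.6667
Step 2: Sum of squared deviations from the mean: 283.3333
Step 3: Population variance = 283.3333 / 6 = 47.2222
Step 4: Standard deviation = sqrt(47.2222) = 6.8718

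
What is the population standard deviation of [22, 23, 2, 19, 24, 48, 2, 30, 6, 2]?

14.2604

Step 1: Compute the mean: 17.8
Step 2: Sum of squared deviations from the mean: 2033.6
Step 3: Population variance = 2033.6 / 10 = 203.36
Step 4: Standard deviation = sqrt(203.36) = 14.2604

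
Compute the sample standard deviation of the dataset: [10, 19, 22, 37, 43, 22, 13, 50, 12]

14.5086

Step 1: Compute the mean: 25.3333
Step 2: Sum of squared deviations from the mean: 1684
Step 3: Sample variance = 1684 / 8 = 210.5
Step 4: Standard deviation = sqrt(210.5) = 14.5086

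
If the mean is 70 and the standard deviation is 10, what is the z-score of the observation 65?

-0.5

Step 1: Recall the z-score formula: z = (x - mu) / sigma
Step 2: Substitute values: z = (65 - 70) / 10
Step 3: z = -5 / 10 = -0.5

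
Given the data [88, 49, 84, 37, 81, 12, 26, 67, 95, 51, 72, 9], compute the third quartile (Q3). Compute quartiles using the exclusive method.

83.25

Step 1: Sort the data: [9, 12, 26, 37, 49, 51, 67, 72, 81, 84, 88, 95]
Step 2: n = 12
Step 3: Using the exclusive quartile method:
  Q1 = 28.75
  Q2 (median) = 59
  Q3 = 83.25
  IQR = Q3 - Q1 = 83.25 - 28.75 = 54.5
Step 4: Q3 = 83.25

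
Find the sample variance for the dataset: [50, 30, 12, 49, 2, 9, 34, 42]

350.2857

Step 1: Compute the mean: (50 + 30 + 12 + 49 + 2 + 9 + 34 + 42) / 8 = 28.5
Step 2: Compute squared deviations from the mean:
  (50 - 28.5)^2 = 462.25
  (30 - 28.5)^2 = 2.25
  (12 - 28.5)^2 = 272.25
  (49 - 28.5)^2 = 420.25
  (2 - 28.5)^2 = 702.25
  (9 - 28.5)^2 = 380.25
  (34 - 28.5)^2 = 30.25
  (42 - 28.5)^2 = 182.25
Step 3: Sum of squared deviations = 2452
Step 4: Sample variance = 2452 / 7 = 350.2857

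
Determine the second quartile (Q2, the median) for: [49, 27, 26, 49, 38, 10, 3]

27

Step 1: Sort the data: [3, 10, 26, 27, 38, 49, 49]
Step 2: n = 7
Step 3: Q2 is the median. Since n is odd, it is the middle value at position 4: 27
Step 4: Q2 = 27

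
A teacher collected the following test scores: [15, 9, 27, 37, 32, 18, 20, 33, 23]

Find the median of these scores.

23

Step 1: Sort the data in ascending order: [9, 15, 18, 20, 23, 27, 32, 33, 37]
Step 2: The number of values is n = 9.
Step 3: Since n is odd, the median is the middle value at position 5: 23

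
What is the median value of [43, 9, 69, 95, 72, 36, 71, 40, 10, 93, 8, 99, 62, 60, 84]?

62

Step 1: Sort the data in ascending order: [8, 9, 10, 36, 40, 43, 60, 62, 69, 71, 72, 84, 93, 95, 99]
Step 2: The number of values is n = 15.
Step 3: Since n is odd, the median is the middle value at position 8: 62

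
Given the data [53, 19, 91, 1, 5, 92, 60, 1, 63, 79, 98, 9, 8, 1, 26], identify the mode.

1

Step 1: Count the frequency of each value:
  1: appears 3 time(s)
  5: appears 1 time(s)
  8: appears 1 time(s)
  9: appears 1 time(s)
  19: appears 1 time(s)
  26: appears 1 time(s)
  53: appears 1 time(s)
  60: appears 1 time(s)
  63: appears 1 time(s)
  79: appears 1 time(s)
  91: appears 1 time(s)
  92: appears 1 time(s)
  98: appears 1 time(s)
Step 2: The value 1 appears most frequently (3 times).
Step 3: Mode = 1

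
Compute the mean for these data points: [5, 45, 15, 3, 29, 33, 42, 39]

26.375

Step 1: Sum all values: 5 + 45 + 15 + 3 + 29 + 33 + 42 + 39 = 211
Step 2: Count the number of values: n = 8
Step 3: Mean = sum / n = 211 / 8 = 26.375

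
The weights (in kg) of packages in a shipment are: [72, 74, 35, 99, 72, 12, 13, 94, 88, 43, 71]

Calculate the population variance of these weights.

861.6033

Step 1: Compute the mean: (72 + 74 + 35 + 99 + 72 + 12 + 13 + 94 + 88 + 43 + 71) / 11 = 61.1818
Step 2: Compute squared deviations from the mean:
  (72 - 61.1818)^2 = 117.0331
  (74 - 61.1818)^2 = 164.3058
  (35 - 61.1818)^2 = 685.4876
  (99 - 61.1818)^2 = 1430.2149
  (72 - 61.1818)^2 = 117.0331
  (12 - 61.1818)^2 = 2418.8512
  (13 - 61.1818)^2 = 2321.4876
  (94 - 61.1818)^2 = 1077.0331
  (88 - 61.1818)^2 = 719.2149
  (43 - 61.1818)^2 = 330.5785
  (71 - 61.1818)^2 = 96.3967
Step 3: Sum of squared deviations = 9477.6364
Step 4: Population variance = 9477.6364 / 11 = 861.6033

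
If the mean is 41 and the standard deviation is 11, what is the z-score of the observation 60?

1.7273

Step 1: Recall the z-score formula: z = (x - mu) / sigma
Step 2: Substitute values: z = (60 - 41) / 11
Step 3: z = 19 / 11 = 1.7273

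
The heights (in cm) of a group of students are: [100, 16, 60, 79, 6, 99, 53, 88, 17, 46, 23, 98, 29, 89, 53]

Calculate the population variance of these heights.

1049.7956

Step 1: Compute the mean: (100 + 16 + 60 + 79 + 6 + 99 + 53 + 88 + 17 + 46 + 23 + 98 + 29 + 89 + 53) / 15 = 57.0667
Step 2: Compute squared deviations from the mean:
  (100 - 57.0667)^2 = 1843.2711
  (16 - 57.0667)^2 = 1686.4711
  (60 - 57.0667)^2 = 8.6044
  (79 - 57.0667)^2 = 481.0711
  (6 - 57.0667)^2 = 2607.8044
  (99 - 57.0667)^2 = 1758.4044
  (53 - 57.0667)^2 = 16.5378
  (88 - 57.0667)^2 = 956.8711
  (17 - 57.0667)^2 = 1605.3378
  (46 - 57.0667)^2 = 122.4711
  (23 - 57.0667)^2 = 1160.5378
  (98 - 57.0667)^2 = 1675.5378
  (29 - 57.0667)^2 = 787.7378
  (89 - 57.0667)^2 = 1019.7378
  (53 - 57.0667)^2 = 16.5378
Step 3: Sum of squared deviations = 15746.9333
Step 4: Population variance = 15746.9333 / 15 = 1049.7956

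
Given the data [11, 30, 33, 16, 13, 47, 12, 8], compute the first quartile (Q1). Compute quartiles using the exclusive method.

11.25

Step 1: Sort the data: [8, 11, 12, 13, 16, 30, 33, 47]
Step 2: n = 8
Step 3: Using the exclusive quartile method:
  Q1 = 11.25
  Q2 (median) = 14.5
  Q3 = 32.25
  IQR = Q3 - Q1 = 32.25 - 11.25 = 21
Step 4: Q1 = 11.25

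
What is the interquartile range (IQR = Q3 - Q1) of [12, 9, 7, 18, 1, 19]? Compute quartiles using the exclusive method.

12.75

Step 1: Sort the data: [1, 7, 9, 12, 18, 19]
Step 2: n = 6
Step 3: Using the exclusive quartile method:
  Q1 = 5.5
  Q2 (median) = 10.5
  Q3 = 18.25
  IQR = Q3 - Q1 = 18.25 - 5.5 = 12.75
Step 4: IQR = 12.75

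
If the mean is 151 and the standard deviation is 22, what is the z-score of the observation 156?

0.2273

Step 1: Recall the z-score formula: z = (x - mu) / sigma
Step 2: Substitute values: z = (156 - 151) / 22
Step 3: z = 5 / 22 = 0.2273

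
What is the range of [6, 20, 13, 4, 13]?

16

Step 1: Identify the maximum value: max = 20
Step 2: Identify the minimum value: min = 4
Step 3: Range = max - min = 20 - 4 = 16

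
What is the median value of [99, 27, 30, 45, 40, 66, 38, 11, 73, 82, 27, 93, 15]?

40

Step 1: Sort the data in ascending order: [11, 15, 27, 27, 30, 38, 40, 45, 66, 73, 82, 93, 99]
Step 2: The number of values is n = 13.
Step 3: Since n is odd, the median is the middle value at position 7: 40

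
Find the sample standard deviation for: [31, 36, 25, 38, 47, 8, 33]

12.2397

Step 1: Compute the mean: 31.1429
Step 2: Sum of squared deviations from the mean: 898.8571
Step 3: Sample variance = 898.8571 / 6 = 149.8095
Step 4: Standard deviation = sqrt(149.8095) = 12.2397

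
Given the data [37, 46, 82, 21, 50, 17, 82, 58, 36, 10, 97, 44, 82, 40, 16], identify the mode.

82

Step 1: Count the frequency of each value:
  10: appears 1 time(s)
  16: appears 1 time(s)
  17: appears 1 time(s)
  21: appears 1 time(s)
  36: appears 1 time(s)
  37: appears 1 time(s)
  40: appears 1 time(s)
  44: appears 1 time(s)
  46: appears 1 time(s)
  50: appears 1 time(s)
  58: appears 1 time(s)
  82: appears 3 time(s)
  97: appears 1 time(s)
Step 2: The value 82 appears most frequently (3 times).
Step 3: Mode = 82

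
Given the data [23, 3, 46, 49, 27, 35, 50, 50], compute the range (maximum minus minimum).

47

Step 1: Identify the maximum value: max = 50
Step 2: Identify the minimum value: min = 3
Step 3: Range = max - min = 50 - 3 = 47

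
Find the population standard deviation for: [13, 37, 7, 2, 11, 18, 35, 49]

15.6684

Step 1: Compute the mean: 21.5
Step 2: Sum of squared deviations from the mean: 1964
Step 3: Population variance = 1964 / 8 = 245.5
Step 4: Standard deviation = sqrt(245.5) = 15.6684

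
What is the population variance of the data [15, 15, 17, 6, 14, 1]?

33.5556

Step 1: Compute the mean: (15 + 15 + 17 + 6 + 14 + 1) / 6 = 11.3333
Step 2: Compute squared deviations from the mean:
  (15 - 11.3333)^2 = 13.4444
  (15 - 11.3333)^2 = 13.4444
  (17 - 11.3333)^2 = 32.1111
  (6 - 11.3333)^2 = 28.4444
  (14 - 11.3333)^2 = 7.1111
  (1 - 11.3333)^2 = 106.7778
Step 3: Sum of squared deviations = 201.3333
Step 4: Population variance = 201.3333 / 6 = 33.5556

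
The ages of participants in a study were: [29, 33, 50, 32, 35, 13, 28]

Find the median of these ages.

32

Step 1: Sort the data in ascending order: [13, 28, 29, 32, 33, 35, 50]
Step 2: The number of values is n = 7.
Step 3: Since n is odd, the median is the middle value at position 4: 32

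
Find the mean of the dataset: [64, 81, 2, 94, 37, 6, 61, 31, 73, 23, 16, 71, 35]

45.6923

Step 1: Sum all values: 64 + 81 + 2 + 94 + 37 + 6 + 61 + 31 + 73 + 23 + 16 + 71 + 35 = 594
Step 2: Count the number of values: n = 13
Step 3: Mean = sum / n = 594 / 13 = 45.6923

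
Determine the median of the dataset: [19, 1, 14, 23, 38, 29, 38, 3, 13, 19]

19

Step 1: Sort the data in ascending order: [1, 3, 13, 14, 19, 19, 23, 29, 38, 38]
Step 2: The number of values is n = 10.
Step 3: Since n is even, the median is the average of positions 5 and 6:
  Median = (19 + 19) / 2 = 19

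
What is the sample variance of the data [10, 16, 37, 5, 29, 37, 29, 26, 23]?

126.5278

Step 1: Compute the mean: (10 + 16 + 37 + 5 + 29 + 37 + 29 + 26 + 23) / 9 = 23.5556
Step 2: Compute squared deviations from the mean:
  (10 - 23.5556)^2 = 183.7531
  (16 - 23.5556)^2 = 57.0864
  (37 - 23.5556)^2 = 180.7531
  (5 - 23.5556)^2 = 344.3086
  (29 - 23.5556)^2 = 29.642
  (37 - 23.5556)^2 = 180.7531
  (29 - 23.5556)^2 = 29.642
  (26 - 23.5556)^2 = 5.9753
  (23 - 23.5556)^2 = 0.3086
Step 3: Sum of squared deviations = 1012.2222
Step 4: Sample variance = 1012.2222 / 8 = 126.5278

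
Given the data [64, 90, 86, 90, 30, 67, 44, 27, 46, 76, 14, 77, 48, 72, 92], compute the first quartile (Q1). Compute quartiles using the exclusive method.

44

Step 1: Sort the data: [14, 27, 30, 44, 46, 48, 64, 67, 72, 76, 77, 86, 90, 90, 92]
Step 2: n = 15
Step 3: Using the exclusive quartile method:
  Q1 = 44
  Q2 (median) = 67
  Q3 = 86
  IQR = Q3 - Q1 = 86 - 44 = 42
Step 4: Q1 = 44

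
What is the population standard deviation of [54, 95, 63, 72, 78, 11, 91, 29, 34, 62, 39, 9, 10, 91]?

29.8817

Step 1: Compute the mean: 52.7143
Step 2: Sum of squared deviations from the mean: 12500.8571
Step 3: Population variance = 12500.8571 / 14 = 892.9184
Step 4: Standard deviation = sqrt(892.9184) = 29.8817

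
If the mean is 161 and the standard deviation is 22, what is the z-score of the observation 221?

2.7273

Step 1: Recall the z-score formula: z = (x - mu) / sigma
Step 2: Substitute values: z = (221 - 161) / 22
Step 3: z = 60 / 22 = 2.7273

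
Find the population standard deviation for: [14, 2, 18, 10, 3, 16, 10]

5.7036

Step 1: Compute the mean: 10.4286
Step 2: Sum of squared deviations from the mean: 227.7143
Step 3: Population variance = 227.7143 / 7 = 32.5306
Step 4: Standard deviation = sqrt(32.5306) = 5.7036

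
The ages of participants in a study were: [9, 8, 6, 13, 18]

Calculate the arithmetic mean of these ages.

10.8

Step 1: Sum all values: 9 + 8 + 6 + 13 + 18 = 54
Step 2: Count the number of values: n = 5
Step 3: Mean = sum / n = 54 / 5 = 10.8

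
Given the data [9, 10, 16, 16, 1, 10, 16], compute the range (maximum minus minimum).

15

Step 1: Identify the maximum value: max = 16
Step 2: Identify the minimum value: min = 1
Step 3: Range = max - min = 16 - 1 = 15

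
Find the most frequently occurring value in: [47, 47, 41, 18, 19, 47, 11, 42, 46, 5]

47

Step 1: Count the frequency of each value:
  5: appears 1 time(s)
  11: appears 1 time(s)
  18: appears 1 time(s)
  19: appears 1 time(s)
  41: appears 1 time(s)
  42: appears 1 time(s)
  46: appears 1 time(s)
  47: appears 3 time(s)
Step 2: The value 47 appears most frequently (3 times).
Step 3: Mode = 47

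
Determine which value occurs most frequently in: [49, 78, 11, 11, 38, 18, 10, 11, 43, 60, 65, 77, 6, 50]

11

Step 1: Count the frequency of each value:
  6: appears 1 time(s)
  10: appears 1 time(s)
  11: appears 3 time(s)
  18: appears 1 time(s)
  38: appears 1 time(s)
  43: appears 1 time(s)
  49: appears 1 time(s)
  50: appears 1 time(s)
  60: appears 1 time(s)
  65: appears 1 time(s)
  77: appears 1 time(s)
  78: appears 1 time(s)
Step 2: The value 11 appears most frequently (3 times).
Step 3: Mode = 11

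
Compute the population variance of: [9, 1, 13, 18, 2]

41.84

Step 1: Compute the mean: (9 + 1 + 13 + 18 + 2) / 5 = 8.6
Step 2: Compute squared deviations from the mean:
  (9 - 8.6)^2 = 0.16
  (1 - 8.6)^2 = 57.76
  (13 - 8.6)^2 = 19.36
  (18 - 8.6)^2 = 88.36
  (2 - 8.6)^2 = 43.56
Step 3: Sum of squared deviations = 209.2
Step 4: Population variance = 209.2 / 5 = 41.84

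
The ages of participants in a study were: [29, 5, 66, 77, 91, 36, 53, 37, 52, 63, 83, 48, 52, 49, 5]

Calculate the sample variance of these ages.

628.6381

Step 1: Compute the mean: (29 + 5 + 66 + 77 + 91 + 36 + 53 + 37 + 52 + 63 + 83 + 48 + 52 + 49 + 5) / 15 = 49.7333
Step 2: Compute squared deviations from the mean:
  (29 - 49.7333)^2 = 429.8711
  (5 - 49.7333)^2 = 2001.0711
  (66 - 49.7333)^2 = 264.6044
  (77 - 49.7333)^2 = 743.4711
  (91 - 49.7333)^2 = 1702.9378
  (36 - 49.7333)^2 = 188.6044
  (53 - 49.7333)^2 = 10.6711
  (37 - 49.7333)^2 = 162.1378
  (52 - 49.7333)^2 = 5.1378
  (63 - 49.7333)^2 = 176.0044
  (83 - 49.7333)^2 = 1106.6711
  (48 - 49.7333)^2 = 3.0044
  (52 - 49.7333)^2 = 5.1378
  (49 - 49.7333)^2 = 0.5378
  (5 - 49.7333)^2 = 2001.0711
Step 3: Sum of squared deviations = 8800.9333
Step 4: Sample variance = 8800.9333 / 14 = 628.6381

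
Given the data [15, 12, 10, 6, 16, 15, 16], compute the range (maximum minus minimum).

10

Step 1: Identify the maximum value: max = 16
Step 2: Identify the minimum value: min = 6
Step 3: Range = max - min = 16 - 6 = 10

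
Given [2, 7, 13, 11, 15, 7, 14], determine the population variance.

18.9796

Step 1: Compute the mean: (2 + 7 + 13 + 11 + 15 + 7 + 14) / 7 = 9.8571
Step 2: Compute squared deviations from the mean:
  (2 - 9.8571)^2 = 61.7347
  (7 - 9.8571)^2 = 8.1633
  (13 - 9.8571)^2 = 9.8776
  (11 - 9.8571)^2 = 1.3061
  (15 - 9.8571)^2 = 26.449
  (7 - 9.8571)^2 = 8.1633
  (14 - 9.8571)^2 = 17.1633
Step 3: Sum of squared deviations = 132.8571
Step 4: Population variance = 132.8571 / 7 = 18.9796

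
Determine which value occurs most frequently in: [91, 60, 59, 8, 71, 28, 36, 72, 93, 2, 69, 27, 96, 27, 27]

27

Step 1: Count the frequency of each value:
  2: appears 1 time(s)
  8: appears 1 time(s)
  27: appears 3 time(s)
  28: appears 1 time(s)
  36: appears 1 time(s)
  59: appears 1 time(s)
  60: appears 1 time(s)
  69: appears 1 time(s)
  71: appears 1 time(s)
  72: appears 1 time(s)
  91: appears 1 time(s)
  93: appears 1 time(s)
  96: appears 1 time(s)
Step 2: The value 27 appears most frequently (3 times).
Step 3: Mode = 27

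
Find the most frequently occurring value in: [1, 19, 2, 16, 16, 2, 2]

2

Step 1: Count the frequency of each value:
  1: appears 1 time(s)
  2: appears 3 time(s)
  16: appears 2 time(s)
  19: appears 1 time(s)
Step 2: The value 2 appears most frequently (3 times).
Step 3: Mode = 2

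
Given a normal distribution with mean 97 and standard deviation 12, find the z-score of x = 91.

-0.5

Step 1: Recall the z-score formula: z = (x - mu) / sigma
Step 2: Substitute values: z = (91 - 97) / 12
Step 3: z = -6 / 12 = -0.5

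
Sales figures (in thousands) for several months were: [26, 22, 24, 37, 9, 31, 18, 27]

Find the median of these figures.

25

Step 1: Sort the data in ascending order: [9, 18, 22, 24, 26, 27, 31, 37]
Step 2: The number of values is n = 8.
Step 3: Since n is even, the median is the average of positions 4 and 5:
  Median = (24 + 26) / 2 = 25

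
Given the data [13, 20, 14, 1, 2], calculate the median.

13

Step 1: Sort the data in ascending order: [1, 2, 13, 14, 20]
Step 2: The number of values is n = 5.
Step 3: Since n is odd, the median is the middle value at position 3: 13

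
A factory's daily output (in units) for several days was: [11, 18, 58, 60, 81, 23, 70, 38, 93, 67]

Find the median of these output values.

59

Step 1: Sort the data in ascending order: [11, 18, 23, 38, 58, 60, 67, 70, 81, 93]
Step 2: The number of values is n = 10.
Step 3: Since n is even, the median is the average of positions 5 and 6:
  Median = (58 + 60) / 2 = 59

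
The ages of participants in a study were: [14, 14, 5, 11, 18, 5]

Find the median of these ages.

12.5

Step 1: Sort the data in ascending order: [5, 5, 11, 14, 14, 18]
Step 2: The number of values is n = 6.
Step 3: Since n is even, the median is the average of positions 3 and 4:
  Median = (11 + 14) / 2 = 12.5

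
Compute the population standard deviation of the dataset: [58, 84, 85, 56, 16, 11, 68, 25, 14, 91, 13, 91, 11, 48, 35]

30.2819

Step 1: Compute the mean: 47.0667
Step 2: Sum of squared deviations from the mean: 13754.9333
Step 3: Population variance = 13754.9333 / 15 = 916.9956
Step 4: Standard deviation = sqrt(916.9956) = 30.2819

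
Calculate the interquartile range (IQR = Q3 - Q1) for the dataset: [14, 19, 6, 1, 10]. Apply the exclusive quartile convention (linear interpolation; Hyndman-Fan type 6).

13

Step 1: Sort the data: [1, 6, 10, 14, 19]
Step 2: n = 5
Step 3: Using the exclusive quartile method:
  Q1 = 3.5
  Q2 (median) = 10
  Q3 = 16.5
  IQR = Q3 - Q1 = 16.5 - 3.5 = 13
Step 4: IQR = 13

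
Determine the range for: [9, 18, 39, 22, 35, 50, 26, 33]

41

Step 1: Identify the maximum value: max = 50
Step 2: Identify the minimum value: min = 9
Step 3: Range = max - min = 50 - 9 = 41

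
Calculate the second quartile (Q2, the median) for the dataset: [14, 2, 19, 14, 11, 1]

12.5

Step 1: Sort the data: [1, 2, 11, 14, 14, 19]
Step 2: n = 6
Step 3: Q2 is the median. Since n is even, it is the average of the values at positions 3 and 4:
  Q2 = (11 + 14) / 2 = 12.5
Step 4: Q2 = 12.5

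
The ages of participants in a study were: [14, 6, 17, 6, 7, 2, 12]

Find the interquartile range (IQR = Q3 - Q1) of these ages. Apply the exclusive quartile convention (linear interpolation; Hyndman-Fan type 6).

8

Step 1: Sort the data: [2, 6, 6, 7, 12, 14, 17]
Step 2: n = 7
Step 3: Using the exclusive quartile method:
  Q1 = 6
  Q2 (median) = 7
  Q3 = 14
  IQR = Q3 - Q1 = 14 - 6 = 8
Step 4: IQR = 8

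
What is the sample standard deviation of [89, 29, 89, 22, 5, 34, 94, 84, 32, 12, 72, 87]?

34.458

Step 1: Compute the mean: 54.0833
Step 2: Sum of squared deviations from the mean: 13060.9167
Step 3: Sample variance = 13060.9167 / 11 = 1187.3561
Step 4: Standard deviation = sqrt(1187.3561) = 34.458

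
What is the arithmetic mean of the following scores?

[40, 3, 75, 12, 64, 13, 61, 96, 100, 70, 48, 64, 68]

54.9231

Step 1: Sum all values: 40 + 3 + 75 + 12 + 64 + 13 + 61 + 96 + 100 + 70 + 48 + 64 + 68 = 714
Step 2: Count the number of values: n = 13
Step 3: Mean = sum / n = 714 / 13 = 54.9231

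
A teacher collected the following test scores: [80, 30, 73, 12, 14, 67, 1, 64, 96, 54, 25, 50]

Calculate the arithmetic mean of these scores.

47.1667

Step 1: Sum all values: 80 + 30 + 73 + 12 + 14 + 67 + 1 + 64 + 96 + 54 + 25 + 50 = 566
Step 2: Count the number of values: n = 12
Step 3: Mean = sum / n = 566 / 12 = 47.1667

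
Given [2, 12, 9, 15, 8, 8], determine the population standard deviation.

4

Step 1: Compute the mean: 9
Step 2: Sum of squared deviations from the mean: 96
Step 3: Population variance = 96 / 6 = 16
Step 4: Standard deviation = sqrt(16) = 4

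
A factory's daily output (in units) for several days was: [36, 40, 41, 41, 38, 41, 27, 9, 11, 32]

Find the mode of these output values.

41

Step 1: Count the frequency of each value:
  9: appears 1 time(s)
  11: appears 1 time(s)
  27: appears 1 time(s)
  32: appears 1 time(s)
  36: appears 1 time(s)
  38: appears 1 time(s)
  40: appears 1 time(s)
  41: appears 3 time(s)
Step 2: The value 41 appears most frequently (3 times).
Step 3: Mode = 41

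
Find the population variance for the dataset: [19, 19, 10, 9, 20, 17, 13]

17.9184

Step 1: Compute the mean: (19 + 19 + 10 + 9 + 20 + 17 + 13) / 7 = 15.2857
Step 2: Compute squared deviations from the mean:
  (19 - 15.2857)^2 = 13.7959
  (19 - 15.2857)^2 = 13.7959
  (10 - 15.2857)^2 = 27.9388
  (9 - 15.2857)^2 = 39.5102
  (20 - 15.2857)^2 = 22.2245
  (17 - 15.2857)^2 = 2.9388
  (13 - 15.2857)^2 = 5.2245
Step 3: Sum of squared deviations = 125.4286
Step 4: Population variance = 125.4286 / 7 = 17.9184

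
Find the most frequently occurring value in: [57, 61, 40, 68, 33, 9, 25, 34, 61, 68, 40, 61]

61

Step 1: Count the frequency of each value:
  9: appears 1 time(s)
  25: appears 1 time(s)
  33: appears 1 time(s)
  34: appears 1 time(s)
  40: appears 2 time(s)
  57: appears 1 time(s)
  61: appears 3 time(s)
  68: appears 2 time(s)
Step 2: The value 61 appears most frequently (3 times).
Step 3: Mode = 61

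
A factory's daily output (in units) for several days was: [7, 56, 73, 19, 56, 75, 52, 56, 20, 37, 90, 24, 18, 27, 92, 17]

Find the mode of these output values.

56

Step 1: Count the frequency of each value:
  7: appears 1 time(s)
  17: appears 1 time(s)
  18: appears 1 time(s)
  19: appears 1 time(s)
  20: appears 1 time(s)
  24: appears 1 time(s)
  27: appears 1 time(s)
  37: appears 1 time(s)
  52: appears 1 time(s)
  56: appears 3 time(s)
  73: appears 1 time(s)
  75: appears 1 time(s)
  90: appears 1 time(s)
  92: appears 1 time(s)
Step 2: The value 56 appears most frequently (3 times).
Step 3: Mode = 56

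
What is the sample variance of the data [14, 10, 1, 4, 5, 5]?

21.9

Step 1: Compute the mean: (14 + 10 + 1 + 4 + 5 + 5) / 6 = 6.5
Step 2: Compute squared deviations from the mean:
  (14 - 6.5)^2 = 56.25
  (10 - 6.5)^2 = 12.25
  (1 - 6.5)^2 = 30.25
  (4 - 6.5)^2 = 6.25
  (5 - 6.5)^2 = 2.25
  (5 - 6.5)^2 = 2.25
Step 3: Sum of squared deviations = 109.5
Step 4: Sample variance = 109.5 / 5 = 21.9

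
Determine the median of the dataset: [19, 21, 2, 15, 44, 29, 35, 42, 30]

29

Step 1: Sort the data in ascending order: [2, 15, 19, 21, 29, 30, 35, 42, 44]
Step 2: The number of values is n = 9.
Step 3: Since n is odd, the median is the middle value at position 5: 29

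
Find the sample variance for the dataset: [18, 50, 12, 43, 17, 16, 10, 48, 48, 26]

272.4

Step 1: Compute the mean: (18 + 50 + 12 + 43 + 17 + 16 + 10 + 48 + 48 + 26) / 10 = 28.8
Step 2: Compute squared deviations from the mean:
  (18 - 28.8)^2 = 116.64
  (50 - 28.8)^2 = 449.44
  (12 - 28.8)^2 = 282.24
  (43 - 28.8)^2 = 201.64
  (17 - 28.8)^2 = 139.24
  (16 - 28.8)^2 = 163.84
  (10 - 28.8)^2 = 353.44
  (48 - 28.8)^2 = 368.64
  (48 - 28.8)^2 = 368.64
  (26 - 28.8)^2 = 7.84
Step 3: Sum of squared deviations = 2451.6
Step 4: Sample variance = 2451.6 / 9 = 272.4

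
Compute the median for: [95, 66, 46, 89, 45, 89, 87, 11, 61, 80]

73

Step 1: Sort the data in ascending order: [11, 45, 46, 61, 66, 80, 87, 89, 89, 95]
Step 2: The number of values is n = 10.
Step 3: Since n is even, the median is the average of positions 5 and 6:
  Median = (66 + 80) / 2 = 73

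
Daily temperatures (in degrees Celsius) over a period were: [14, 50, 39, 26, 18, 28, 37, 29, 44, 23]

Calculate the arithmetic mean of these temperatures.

30.8

Step 1: Sum all values: 14 + 50 + 39 + 26 + 18 + 28 + 37 + 29 + 44 + 23 = 308
Step 2: Count the number of values: n = 10
Step 3: Mean = sum / n = 308 / 10 = 30.8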